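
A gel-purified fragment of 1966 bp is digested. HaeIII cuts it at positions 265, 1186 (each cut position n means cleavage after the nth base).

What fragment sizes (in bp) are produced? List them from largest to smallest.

921, 780, 265 bp

Linear molecule, 2 cuts → 3 fragments:
  265 − 0 = 265 bp
  1186 − 265 = 921 bp
  1966 − 1186 = 780 bp
Sorted largest to smallest: 921, 780, 265 bp.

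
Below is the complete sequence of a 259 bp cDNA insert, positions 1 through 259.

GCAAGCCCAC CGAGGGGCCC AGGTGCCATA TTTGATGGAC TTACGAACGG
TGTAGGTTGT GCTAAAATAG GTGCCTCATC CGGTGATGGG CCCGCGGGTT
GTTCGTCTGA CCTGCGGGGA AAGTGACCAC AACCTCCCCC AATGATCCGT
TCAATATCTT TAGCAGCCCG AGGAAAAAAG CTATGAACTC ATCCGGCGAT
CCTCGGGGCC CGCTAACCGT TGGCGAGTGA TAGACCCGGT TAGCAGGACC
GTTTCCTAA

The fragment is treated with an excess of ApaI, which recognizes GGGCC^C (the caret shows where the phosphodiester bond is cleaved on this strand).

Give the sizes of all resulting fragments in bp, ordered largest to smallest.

ApaI sites (GGGCCC) start at positions 15, 88, 206.
ApaI cuts after base 5 of each site (before the last base), so after positions 19, 92, 210.
Linear molecule, 3 cuts → 4 fragments:
  1–19 → 19 bp
  20–92 → 73 bp
  93–210 → 118 bp
  211–259 → 49 bp
Sorted largest to smallest: 118, 73, 49, 19 bp.

118, 73, 49, 19 bp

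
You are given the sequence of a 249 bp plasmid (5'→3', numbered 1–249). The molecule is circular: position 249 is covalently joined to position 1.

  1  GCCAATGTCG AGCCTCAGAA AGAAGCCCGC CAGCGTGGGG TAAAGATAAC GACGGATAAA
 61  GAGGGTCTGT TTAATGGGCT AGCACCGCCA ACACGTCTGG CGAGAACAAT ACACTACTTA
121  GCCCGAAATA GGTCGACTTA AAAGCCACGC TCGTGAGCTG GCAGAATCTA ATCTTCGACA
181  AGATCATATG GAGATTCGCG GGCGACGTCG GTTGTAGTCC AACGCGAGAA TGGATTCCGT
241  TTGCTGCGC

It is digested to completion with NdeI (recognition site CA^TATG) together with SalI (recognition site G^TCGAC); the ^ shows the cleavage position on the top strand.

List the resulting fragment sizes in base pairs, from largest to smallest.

195, 54 bp

The NdeI site (CATATG) starts at position 185.
NdeI cuts after base 2 of each site, so after position 186.
The SalI site (GTCGAC) starts at position 132.
SalI cuts after the first base of each site, so after position 132.
Combined cut positions: 132, 186.
Circular molecule, 2 cuts → 2 fragments:
  133–186 → 54 bp
  187–249 then 1–132 → 63 + 132 = 195 bp
Sorted largest to smallest: 195, 54 bp.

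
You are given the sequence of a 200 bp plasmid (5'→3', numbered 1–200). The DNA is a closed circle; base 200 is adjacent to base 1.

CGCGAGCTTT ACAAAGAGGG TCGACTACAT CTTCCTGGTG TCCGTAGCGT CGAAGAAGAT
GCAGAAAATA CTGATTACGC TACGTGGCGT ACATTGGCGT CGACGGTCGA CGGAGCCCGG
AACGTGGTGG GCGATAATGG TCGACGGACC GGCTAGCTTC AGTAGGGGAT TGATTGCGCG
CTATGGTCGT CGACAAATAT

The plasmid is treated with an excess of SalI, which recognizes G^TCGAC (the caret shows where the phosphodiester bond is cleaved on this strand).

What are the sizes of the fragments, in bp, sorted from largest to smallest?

79, 49, 34, 31, 7 bp

SalI sites (GTCGAC) start at positions 20, 99, 106, 140, 189.
SalI cuts after the first base of each site, so after positions 20, 99, 106, 140, 189.
Circular molecule, 5 cuts → 5 fragments:
  21–99 → 79 bp
  100–106 → 7 bp
  107–140 → 34 bp
  141–189 → 49 bp
  190–200 then 1–20 → 11 + 20 = 31 bp
Sorted largest to smallest: 79, 49, 34, 31, 7 bp.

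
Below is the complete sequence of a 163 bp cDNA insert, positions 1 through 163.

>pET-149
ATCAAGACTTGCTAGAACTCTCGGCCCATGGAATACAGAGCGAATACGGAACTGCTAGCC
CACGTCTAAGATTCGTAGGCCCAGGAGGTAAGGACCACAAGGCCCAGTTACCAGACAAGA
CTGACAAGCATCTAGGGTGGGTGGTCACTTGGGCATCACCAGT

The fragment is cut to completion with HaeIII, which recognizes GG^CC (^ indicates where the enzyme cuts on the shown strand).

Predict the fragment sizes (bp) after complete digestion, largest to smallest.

HaeIII sites (GGCC) start at positions 23, 78, 101.
HaeIII cuts after base 2 of each site, so after positions 24, 79, 102.
Linear molecule, 3 cuts → 4 fragments:
  1–24 → 24 bp
  25–79 → 55 bp
  80–102 → 23 bp
  103–163 → 61 bp
Sorted largest to smallest: 61, 55, 24, 23 bp.

61, 55, 24, 23 bp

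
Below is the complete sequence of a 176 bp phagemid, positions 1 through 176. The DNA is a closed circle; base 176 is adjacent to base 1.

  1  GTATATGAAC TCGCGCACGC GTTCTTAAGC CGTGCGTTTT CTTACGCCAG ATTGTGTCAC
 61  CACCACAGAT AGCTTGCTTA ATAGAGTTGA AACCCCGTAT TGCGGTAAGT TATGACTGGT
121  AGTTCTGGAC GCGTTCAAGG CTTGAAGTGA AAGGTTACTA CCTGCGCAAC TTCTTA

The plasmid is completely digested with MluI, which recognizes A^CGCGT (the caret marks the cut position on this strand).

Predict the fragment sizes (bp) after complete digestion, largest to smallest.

MluI sites (ACGCGT) start at positions 17, 129.
MluI cuts after the first base of each site, so after positions 17, 129.
Circular molecule, 2 cuts → 2 fragments:
  18–129 → 112 bp
  130–176 then 1–17 → 47 + 17 = 64 bp
Sorted largest to smallest: 112, 64 bp.

112, 64 bp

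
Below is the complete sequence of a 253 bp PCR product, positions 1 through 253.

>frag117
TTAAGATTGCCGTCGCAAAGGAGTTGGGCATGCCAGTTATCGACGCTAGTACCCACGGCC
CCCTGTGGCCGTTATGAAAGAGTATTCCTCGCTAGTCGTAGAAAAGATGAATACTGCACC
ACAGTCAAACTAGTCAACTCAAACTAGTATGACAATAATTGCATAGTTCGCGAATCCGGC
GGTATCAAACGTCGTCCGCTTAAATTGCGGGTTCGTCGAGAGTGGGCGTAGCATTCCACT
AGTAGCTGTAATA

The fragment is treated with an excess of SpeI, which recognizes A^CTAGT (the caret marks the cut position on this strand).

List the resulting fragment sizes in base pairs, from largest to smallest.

SpeI sites (ACTAGT) start at positions 129, 143, 238.
SpeI cuts after the first base of each site, so after positions 129, 143, 238.
Linear molecule, 3 cuts → 4 fragments:
  1–129 → 129 bp
  130–143 → 14 bp
  144–238 → 95 bp
  239–253 → 15 bp
Sorted largest to smallest: 129, 95, 15, 14 bp.

129, 95, 15, 14 bp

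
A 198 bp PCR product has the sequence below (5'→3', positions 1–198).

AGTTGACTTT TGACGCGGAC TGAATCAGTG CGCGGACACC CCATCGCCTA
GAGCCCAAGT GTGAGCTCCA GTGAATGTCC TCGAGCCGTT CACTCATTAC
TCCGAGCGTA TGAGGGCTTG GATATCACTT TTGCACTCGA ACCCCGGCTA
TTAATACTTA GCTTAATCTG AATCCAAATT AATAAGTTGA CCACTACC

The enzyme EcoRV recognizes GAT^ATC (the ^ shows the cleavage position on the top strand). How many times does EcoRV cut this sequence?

GATATC occurs starting at position 121.
EcoRV cuts at 1 site.

1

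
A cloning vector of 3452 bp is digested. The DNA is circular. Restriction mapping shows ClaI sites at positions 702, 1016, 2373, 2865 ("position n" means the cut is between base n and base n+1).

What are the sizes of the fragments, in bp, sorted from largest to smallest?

1357, 1289, 492, 314 bp

Circular molecule, 4 cuts → 4 fragments:
  1016 − 702 = 314 bp
  2373 − 1016 = 1357 bp
  2865 − 2373 = 492 bp
  wrap: 3452 − 2865 + 702 = 1289 bp
Sorted largest to smallest: 1357, 1289, 492, 314 bp.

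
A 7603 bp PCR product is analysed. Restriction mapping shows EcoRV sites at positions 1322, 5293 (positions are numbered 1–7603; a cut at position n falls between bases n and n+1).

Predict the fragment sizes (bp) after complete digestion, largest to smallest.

3971, 2310, 1322 bp

Linear molecule, 2 cuts → 3 fragments:
  1322 − 0 = 1322 bp
  5293 − 1322 = 3971 bp
  7603 − 5293 = 2310 bp
Sorted largest to smallest: 3971, 2310, 1322 bp.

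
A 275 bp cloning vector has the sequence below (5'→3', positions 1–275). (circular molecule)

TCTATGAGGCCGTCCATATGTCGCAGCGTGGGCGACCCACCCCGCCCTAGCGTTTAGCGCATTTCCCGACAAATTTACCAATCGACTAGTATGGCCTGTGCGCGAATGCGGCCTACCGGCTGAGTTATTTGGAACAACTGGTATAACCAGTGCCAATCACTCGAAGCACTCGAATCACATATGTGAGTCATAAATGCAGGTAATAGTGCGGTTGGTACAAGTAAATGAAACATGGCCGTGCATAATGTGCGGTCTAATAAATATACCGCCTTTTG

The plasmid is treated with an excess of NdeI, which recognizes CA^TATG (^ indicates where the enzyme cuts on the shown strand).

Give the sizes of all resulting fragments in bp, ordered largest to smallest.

NdeI sites (CATATG) start at positions 15, 178.
NdeI cuts after base 2 of each site, so after positions 16, 179.
Circular molecule, 2 cuts → 2 fragments:
  17–179 → 163 bp
  180–275 then 1–16 → 96 + 16 = 112 bp
Sorted largest to smallest: 163, 112 bp.

163, 112 bp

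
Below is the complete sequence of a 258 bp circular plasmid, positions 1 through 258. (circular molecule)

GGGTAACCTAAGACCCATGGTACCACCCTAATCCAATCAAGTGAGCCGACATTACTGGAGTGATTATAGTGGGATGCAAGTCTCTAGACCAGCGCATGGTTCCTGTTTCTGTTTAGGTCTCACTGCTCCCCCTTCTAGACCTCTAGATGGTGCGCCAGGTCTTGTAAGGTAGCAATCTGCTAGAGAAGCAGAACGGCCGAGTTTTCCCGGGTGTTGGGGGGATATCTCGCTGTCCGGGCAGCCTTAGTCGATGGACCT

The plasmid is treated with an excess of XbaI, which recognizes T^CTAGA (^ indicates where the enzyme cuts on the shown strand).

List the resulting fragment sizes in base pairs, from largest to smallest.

199, 51, 8 bp

XbaI sites (TCTAGA) start at positions 83, 134, 142.
XbaI cuts after the first base of each site, so after positions 83, 134, 142.
Circular molecule, 3 cuts → 3 fragments:
  84–134 → 51 bp
  135–142 → 8 bp
  143–258 then 1–83 → 116 + 83 = 199 bp
Sorted largest to smallest: 199, 51, 8 bp.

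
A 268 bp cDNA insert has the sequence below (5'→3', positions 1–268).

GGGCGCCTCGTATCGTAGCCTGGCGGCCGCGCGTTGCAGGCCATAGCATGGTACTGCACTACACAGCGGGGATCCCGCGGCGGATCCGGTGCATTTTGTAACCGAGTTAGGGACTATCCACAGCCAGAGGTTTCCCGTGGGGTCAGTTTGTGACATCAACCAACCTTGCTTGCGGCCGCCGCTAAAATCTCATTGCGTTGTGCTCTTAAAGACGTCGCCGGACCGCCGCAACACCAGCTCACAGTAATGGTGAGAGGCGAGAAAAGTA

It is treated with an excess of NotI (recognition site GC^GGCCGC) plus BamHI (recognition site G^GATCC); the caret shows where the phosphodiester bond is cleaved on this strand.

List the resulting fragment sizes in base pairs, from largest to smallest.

95, 91, 46, 24, 12 bp

NotI sites (GCGGCCGC) start at positions 23, 172.
NotI cuts after base 2 of each site, so after positions 24, 173.
BamHI sites (GGATCC) start at positions 70, 82.
BamHI cuts after the first base of each site, so after positions 70, 82.
Combined cut positions: 24, 70, 82, 173.
Linear molecule, 4 cuts → 5 fragments:
  1–24 → 24 bp
  25–70 → 46 bp
  71–82 → 12 bp
  83–173 → 91 bp
  174–268 → 95 bp
Sorted largest to smallest: 95, 91, 46, 24, 12 bp.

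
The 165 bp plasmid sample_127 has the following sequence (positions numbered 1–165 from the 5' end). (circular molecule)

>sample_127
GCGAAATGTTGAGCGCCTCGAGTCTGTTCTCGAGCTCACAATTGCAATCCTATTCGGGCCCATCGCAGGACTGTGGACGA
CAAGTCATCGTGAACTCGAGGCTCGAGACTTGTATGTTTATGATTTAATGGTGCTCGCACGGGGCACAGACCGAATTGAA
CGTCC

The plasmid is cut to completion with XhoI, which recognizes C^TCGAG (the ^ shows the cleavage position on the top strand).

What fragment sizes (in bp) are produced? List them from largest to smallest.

XhoI sites (CTCGAG) start at positions 17, 29, 95, 102.
XhoI cuts after the first base of each site, so after positions 17, 29, 95, 102.
Circular molecule, 4 cuts → 4 fragments:
  18–29 → 12 bp
  30–95 → 66 bp
  96–102 → 7 bp
  103–165 then 1–17 → 63 + 17 = 80 bp
Sorted largest to smallest: 80, 66, 12, 7 bp.

80, 66, 12, 7 bp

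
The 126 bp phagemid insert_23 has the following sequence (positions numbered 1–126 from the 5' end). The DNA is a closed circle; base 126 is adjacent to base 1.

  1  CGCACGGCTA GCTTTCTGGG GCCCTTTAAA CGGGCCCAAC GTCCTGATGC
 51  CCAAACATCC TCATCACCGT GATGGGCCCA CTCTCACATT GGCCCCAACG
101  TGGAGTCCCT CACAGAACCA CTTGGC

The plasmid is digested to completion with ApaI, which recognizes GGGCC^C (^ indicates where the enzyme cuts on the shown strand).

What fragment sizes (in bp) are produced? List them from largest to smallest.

ApaI sites (GGGCCC) start at positions 19, 32, 74.
ApaI cuts after base 5 of each site (before the last base), so after positions 23, 36, 78.
Circular molecule, 3 cuts → 3 fragments:
  24–36 → 13 bp
  37–78 → 42 bp
  79–126 then 1–23 → 48 + 23 = 71 bp
Sorted largest to smallest: 71, 42, 13 bp.

71, 42, 13 bp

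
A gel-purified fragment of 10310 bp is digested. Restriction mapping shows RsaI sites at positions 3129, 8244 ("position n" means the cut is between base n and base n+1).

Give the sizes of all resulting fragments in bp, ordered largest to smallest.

Linear molecule, 2 cuts → 3 fragments:
  3129 − 0 = 3129 bp
  8244 − 3129 = 5115 bp
  10310 − 8244 = 2066 bp
Sorted largest to smallest: 5115, 3129, 2066 bp.

5115, 3129, 2066 bp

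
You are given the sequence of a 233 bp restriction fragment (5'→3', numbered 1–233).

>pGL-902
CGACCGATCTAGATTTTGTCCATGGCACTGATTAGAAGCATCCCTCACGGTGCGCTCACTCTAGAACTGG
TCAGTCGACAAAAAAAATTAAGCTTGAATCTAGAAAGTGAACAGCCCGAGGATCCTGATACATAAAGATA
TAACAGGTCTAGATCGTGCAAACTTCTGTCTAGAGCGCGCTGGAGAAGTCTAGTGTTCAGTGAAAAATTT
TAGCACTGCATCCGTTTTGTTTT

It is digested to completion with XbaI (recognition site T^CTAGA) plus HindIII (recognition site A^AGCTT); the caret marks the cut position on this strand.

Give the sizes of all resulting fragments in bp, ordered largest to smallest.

XbaI sites (TCTAGA) start at positions 8, 60, 99, 148, 169.
XbaI cuts after the first base of each site, so after positions 8, 60, 99, 148, 169.
The HindIII site (AAGCTT) starts at position 90.
HindIII cuts after the first base of each site, so after position 90.
Combined cut positions: 8, 60, 90, 99, 148, 169.
Linear molecule, 6 cuts → 7 fragments:
  1–8 → 8 bp
  9–60 → 52 bp
  61–90 → 30 bp
  91–99 → 9 bp
  100–148 → 49 bp
  149–169 → 21 bp
  170–233 → 64 bp
Sorted largest to smallest: 64, 52, 49, 30, 21, 9, 8 bp.

64, 52, 49, 30, 21, 9, 8 bp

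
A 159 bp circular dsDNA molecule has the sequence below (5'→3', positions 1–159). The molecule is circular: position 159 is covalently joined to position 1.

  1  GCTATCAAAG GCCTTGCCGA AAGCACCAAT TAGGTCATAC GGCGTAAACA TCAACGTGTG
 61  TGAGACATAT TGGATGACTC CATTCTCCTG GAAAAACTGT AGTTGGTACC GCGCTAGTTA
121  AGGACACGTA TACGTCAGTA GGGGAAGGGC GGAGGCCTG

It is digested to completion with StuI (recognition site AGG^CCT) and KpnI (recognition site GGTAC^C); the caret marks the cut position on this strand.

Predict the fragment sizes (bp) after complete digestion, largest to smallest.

98, 46, 15 bp

StuI sites (AGGCCT) start at positions 9, 153.
StuI cuts after base 3 of each site, so after positions 11, 155.
The KpnI site (GGTACC) starts at position 105.
KpnI cuts after base 5 of each site (before the last base), so after position 109.
Combined cut positions: 11, 109, 155.
Circular molecule, 3 cuts → 3 fragments:
  12–109 → 98 bp
  110–155 → 46 bp
  156–159 then 1–11 → 4 + 11 = 15 bp
Sorted largest to smallest: 98, 46, 15 bp.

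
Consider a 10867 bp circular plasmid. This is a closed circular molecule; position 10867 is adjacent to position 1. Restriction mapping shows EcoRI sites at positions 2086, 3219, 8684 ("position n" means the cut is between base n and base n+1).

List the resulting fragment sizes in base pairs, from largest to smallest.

Circular molecule, 3 cuts → 3 fragments:
  3219 − 2086 = 1133 bp
  8684 − 3219 = 5465 bp
  wrap: 10867 − 8684 + 2086 = 4269 bp
Sorted largest to smallest: 5465, 4269, 1133 bp.

5465, 4269, 1133 bp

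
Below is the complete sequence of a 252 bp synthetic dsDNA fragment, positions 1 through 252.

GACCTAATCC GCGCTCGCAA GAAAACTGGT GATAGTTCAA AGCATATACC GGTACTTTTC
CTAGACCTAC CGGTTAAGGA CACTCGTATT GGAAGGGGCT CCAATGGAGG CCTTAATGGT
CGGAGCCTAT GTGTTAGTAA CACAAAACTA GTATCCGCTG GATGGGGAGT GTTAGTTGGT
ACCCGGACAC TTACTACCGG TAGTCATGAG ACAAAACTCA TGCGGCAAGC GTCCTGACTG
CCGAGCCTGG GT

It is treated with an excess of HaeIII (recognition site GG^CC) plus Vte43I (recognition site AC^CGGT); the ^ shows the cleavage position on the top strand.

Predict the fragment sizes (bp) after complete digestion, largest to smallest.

87, 55, 49, 40, 21 bp

The HaeIII site (GGCC) starts at position 109.
HaeIII cuts after base 2 of each site, so after position 110.
Vte43I sites (ACCGGT) start at positions 48, 69, 196.
Vte43I cuts after base 2 of each site, so after positions 49, 70, 197.
Combined cut positions: 49, 70, 110, 197.
Linear molecule, 4 cuts → 5 fragments:
  1–49 → 49 bp
  50–70 → 21 bp
  71–110 → 40 bp
  111–197 → 87 bp
  198–252 → 55 bp
Sorted largest to smallest: 87, 55, 49, 40, 21 bp.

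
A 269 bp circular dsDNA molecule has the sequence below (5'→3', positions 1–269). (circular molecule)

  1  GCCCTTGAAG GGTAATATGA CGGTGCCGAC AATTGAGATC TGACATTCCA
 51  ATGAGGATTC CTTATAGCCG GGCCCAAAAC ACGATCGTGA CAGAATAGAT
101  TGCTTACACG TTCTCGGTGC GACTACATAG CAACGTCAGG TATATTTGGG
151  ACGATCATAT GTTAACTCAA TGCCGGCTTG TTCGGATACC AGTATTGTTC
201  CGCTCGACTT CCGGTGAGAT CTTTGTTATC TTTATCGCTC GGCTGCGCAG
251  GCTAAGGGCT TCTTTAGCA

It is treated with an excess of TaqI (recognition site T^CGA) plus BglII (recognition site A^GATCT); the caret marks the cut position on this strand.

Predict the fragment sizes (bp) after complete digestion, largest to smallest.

The TaqI site (TCGA) starts at position 204.
TaqI cuts after the first base of each site, so after position 204.
BglII sites (AGATCT) start at positions 36, 217.
BglII cuts after the first base of each site, so after positions 36, 217.
Combined cut positions: 36, 204, 217.
Circular molecule, 3 cuts → 3 fragments:
  37–204 → 168 bp
  205–217 → 13 bp
  218–269 then 1–36 → 52 + 36 = 88 bp
Sorted largest to smallest: 168, 88, 13 bp.

168, 88, 13 bp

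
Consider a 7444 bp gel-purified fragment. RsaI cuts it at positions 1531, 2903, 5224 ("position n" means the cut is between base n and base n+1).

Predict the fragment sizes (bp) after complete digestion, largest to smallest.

2321, 2220, 1531, 1372 bp

Linear molecule, 3 cuts → 4 fragments:
  1531 − 0 = 1531 bp
  2903 − 1531 = 1372 bp
  5224 − 2903 = 2321 bp
  7444 − 5224 = 2220 bp
Sorted largest to smallest: 2321, 2220, 1531, 1372 bp.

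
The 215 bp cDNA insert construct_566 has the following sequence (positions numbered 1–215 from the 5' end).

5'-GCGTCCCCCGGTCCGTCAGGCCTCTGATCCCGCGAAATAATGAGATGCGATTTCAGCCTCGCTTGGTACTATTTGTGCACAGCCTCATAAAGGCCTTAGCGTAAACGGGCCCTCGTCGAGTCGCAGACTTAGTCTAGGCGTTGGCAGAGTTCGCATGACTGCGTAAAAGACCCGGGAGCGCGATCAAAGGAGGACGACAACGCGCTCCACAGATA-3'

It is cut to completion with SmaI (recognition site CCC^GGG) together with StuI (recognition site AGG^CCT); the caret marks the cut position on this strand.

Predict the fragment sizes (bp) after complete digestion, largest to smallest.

The SmaI site (CCCGGG) starts at position 171.
SmaI cuts after base 3 of each site, so after position 173.
StuI sites (AGGCCT) start at positions 18, 91.
StuI cuts after base 3 of each site, so after positions 20, 93.
Combined cut positions: 20, 93, 173.
Linear molecule, 3 cuts → 4 fragments:
  1–20 → 20 bp
  21–93 → 73 bp
  94–173 → 80 bp
  174–215 → 42 bp
Sorted largest to smallest: 80, 73, 42, 20 bp.

80, 73, 42, 20 bp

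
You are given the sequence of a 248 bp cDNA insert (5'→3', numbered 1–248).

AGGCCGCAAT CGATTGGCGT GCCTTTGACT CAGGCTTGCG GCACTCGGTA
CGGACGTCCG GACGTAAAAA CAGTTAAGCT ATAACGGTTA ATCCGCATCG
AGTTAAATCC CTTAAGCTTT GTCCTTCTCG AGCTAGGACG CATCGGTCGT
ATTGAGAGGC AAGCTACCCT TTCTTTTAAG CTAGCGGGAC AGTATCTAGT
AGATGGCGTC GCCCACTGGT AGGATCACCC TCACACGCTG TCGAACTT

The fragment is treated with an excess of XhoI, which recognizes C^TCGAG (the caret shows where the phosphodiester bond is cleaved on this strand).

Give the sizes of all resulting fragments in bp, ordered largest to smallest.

127, 121 bp

The XhoI site (CTCGAG) starts at position 127.
XhoI cuts after the first base of each site, so after position 127.
Linear molecule, 1 cut → 2 fragments:
  1–127 → 127 bp
  128–248 → 121 bp
Sorted largest to smallest: 127, 121 bp.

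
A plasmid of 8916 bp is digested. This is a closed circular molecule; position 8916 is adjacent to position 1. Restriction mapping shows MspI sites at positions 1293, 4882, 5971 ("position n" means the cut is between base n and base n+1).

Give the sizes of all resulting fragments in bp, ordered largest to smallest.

Circular molecule, 3 cuts → 3 fragments:
  4882 − 1293 = 3589 bp
  5971 − 4882 = 1089 bp
  wrap: 8916 − 5971 + 1293 = 4238 bp
Sorted largest to smallest: 4238, 3589, 1089 bp.

4238, 3589, 1089 bp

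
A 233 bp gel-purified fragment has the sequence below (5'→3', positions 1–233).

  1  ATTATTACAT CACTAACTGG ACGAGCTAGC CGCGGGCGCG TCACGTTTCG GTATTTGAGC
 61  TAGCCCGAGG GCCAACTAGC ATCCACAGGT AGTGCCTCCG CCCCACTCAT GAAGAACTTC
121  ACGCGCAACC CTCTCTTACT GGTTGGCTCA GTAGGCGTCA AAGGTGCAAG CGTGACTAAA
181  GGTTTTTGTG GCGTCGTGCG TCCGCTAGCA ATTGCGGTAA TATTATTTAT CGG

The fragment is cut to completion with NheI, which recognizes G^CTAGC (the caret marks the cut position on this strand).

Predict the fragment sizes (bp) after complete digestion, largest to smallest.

145, 34, 29, 25 bp

NheI sites (GCTAGC) start at positions 25, 59, 204.
NheI cuts after the first base of each site, so after positions 25, 59, 204.
Linear molecule, 3 cuts → 4 fragments:
  1–25 → 25 bp
  26–59 → 34 bp
  60–204 → 145 bp
  205–233 → 29 bp
Sorted largest to smallest: 145, 34, 29, 25 bp.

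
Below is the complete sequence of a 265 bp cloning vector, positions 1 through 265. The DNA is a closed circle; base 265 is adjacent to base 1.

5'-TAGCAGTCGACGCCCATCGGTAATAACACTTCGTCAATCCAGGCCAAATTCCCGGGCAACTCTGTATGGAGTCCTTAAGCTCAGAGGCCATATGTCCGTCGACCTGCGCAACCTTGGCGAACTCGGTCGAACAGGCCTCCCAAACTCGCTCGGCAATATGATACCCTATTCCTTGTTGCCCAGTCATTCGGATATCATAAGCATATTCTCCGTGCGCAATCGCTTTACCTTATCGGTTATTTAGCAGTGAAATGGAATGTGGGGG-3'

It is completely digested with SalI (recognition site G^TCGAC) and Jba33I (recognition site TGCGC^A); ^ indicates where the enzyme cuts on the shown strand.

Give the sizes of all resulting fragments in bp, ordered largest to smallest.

108, 92, 54, 11 bp

SalI sites (GTCGAC) start at positions 6, 98.
SalI cuts after the first base of each site, so after positions 6, 98.
Jba33I sites (TGCGCA) start at positions 105, 213.
Jba33I cuts after base 5 of each site (before the last base), so after positions 109, 217.
Combined cut positions: 6, 98, 109, 217.
Circular molecule, 4 cuts → 4 fragments:
  7–98 → 92 bp
  99–109 → 11 bp
  110–217 → 108 bp
  218–265 then 1–6 → 48 + 6 = 54 bp
Sorted largest to smallest: 108, 92, 54, 11 bp.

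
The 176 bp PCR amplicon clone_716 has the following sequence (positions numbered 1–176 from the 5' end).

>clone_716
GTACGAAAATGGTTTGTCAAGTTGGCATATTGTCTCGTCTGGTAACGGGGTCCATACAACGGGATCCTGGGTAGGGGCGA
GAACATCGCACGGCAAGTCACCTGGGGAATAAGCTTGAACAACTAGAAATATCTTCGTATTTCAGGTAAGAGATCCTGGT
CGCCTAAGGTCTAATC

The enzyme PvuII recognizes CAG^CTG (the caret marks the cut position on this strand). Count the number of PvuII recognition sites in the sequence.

0

No occurrence of CAGCTG is present in the sequence.
PvuII does not cut: 0 sites.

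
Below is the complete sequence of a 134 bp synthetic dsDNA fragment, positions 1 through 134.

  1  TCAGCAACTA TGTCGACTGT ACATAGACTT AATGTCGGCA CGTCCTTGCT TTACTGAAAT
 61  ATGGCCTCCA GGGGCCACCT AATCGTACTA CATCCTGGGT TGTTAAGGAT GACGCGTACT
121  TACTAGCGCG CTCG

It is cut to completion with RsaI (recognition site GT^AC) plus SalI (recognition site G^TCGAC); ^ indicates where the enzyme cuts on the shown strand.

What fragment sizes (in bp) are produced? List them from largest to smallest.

66, 31, 17, 12, 8 bp

RsaI sites (GTAC) start at positions 19, 85, 116.
RsaI cuts after base 2 of each site, so after positions 20, 86, 117.
The SalI site (GTCGAC) starts at position 12.
SalI cuts after the first base of each site, so after position 12.
Combined cut positions: 12, 20, 86, 117.
Linear molecule, 4 cuts → 5 fragments:
  1–12 → 12 bp
  13–20 → 8 bp
  21–86 → 66 bp
  87–117 → 31 bp
  118–134 → 17 bp
Sorted largest to smallest: 66, 31, 17, 12, 8 bp.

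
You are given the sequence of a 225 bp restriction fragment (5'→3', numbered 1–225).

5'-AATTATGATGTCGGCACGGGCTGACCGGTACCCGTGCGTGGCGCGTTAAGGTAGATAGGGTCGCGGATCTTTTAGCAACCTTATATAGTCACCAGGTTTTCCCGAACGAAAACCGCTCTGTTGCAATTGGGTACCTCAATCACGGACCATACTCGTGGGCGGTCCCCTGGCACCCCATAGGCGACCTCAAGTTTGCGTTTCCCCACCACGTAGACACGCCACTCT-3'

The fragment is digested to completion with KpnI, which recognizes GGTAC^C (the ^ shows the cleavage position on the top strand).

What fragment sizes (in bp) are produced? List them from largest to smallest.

103, 91, 31 bp

KpnI sites (GGTACC) start at positions 27, 130.
KpnI cuts after base 5 of each site (before the last base), so after positions 31, 134.
Linear molecule, 2 cuts → 3 fragments:
  1–31 → 31 bp
  32–134 → 103 bp
  135–225 → 91 bp
Sorted largest to smallest: 103, 91, 31 bp.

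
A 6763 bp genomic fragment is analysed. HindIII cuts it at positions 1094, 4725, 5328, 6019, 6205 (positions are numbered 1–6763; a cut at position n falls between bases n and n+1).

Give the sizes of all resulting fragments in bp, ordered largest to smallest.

3631, 1094, 691, 603, 558, 186 bp

Linear molecule, 5 cuts → 6 fragments:
  1094 − 0 = 1094 bp
  4725 − 1094 = 3631 bp
  5328 − 4725 = 603 bp
  6019 − 5328 = 691 bp
  6205 − 6019 = 186 bp
  6763 − 6205 = 558 bp
Sorted largest to smallest: 3631, 1094, 691, 603, 558, 186 bp.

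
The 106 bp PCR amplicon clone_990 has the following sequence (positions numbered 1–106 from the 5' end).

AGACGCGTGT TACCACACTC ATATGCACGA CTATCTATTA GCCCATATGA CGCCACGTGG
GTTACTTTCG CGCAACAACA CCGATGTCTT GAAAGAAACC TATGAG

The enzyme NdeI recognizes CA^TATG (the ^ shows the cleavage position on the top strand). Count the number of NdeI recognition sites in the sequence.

2

CATATG occurs starting at positions 20, 44.
NdeI cuts at 2 sites.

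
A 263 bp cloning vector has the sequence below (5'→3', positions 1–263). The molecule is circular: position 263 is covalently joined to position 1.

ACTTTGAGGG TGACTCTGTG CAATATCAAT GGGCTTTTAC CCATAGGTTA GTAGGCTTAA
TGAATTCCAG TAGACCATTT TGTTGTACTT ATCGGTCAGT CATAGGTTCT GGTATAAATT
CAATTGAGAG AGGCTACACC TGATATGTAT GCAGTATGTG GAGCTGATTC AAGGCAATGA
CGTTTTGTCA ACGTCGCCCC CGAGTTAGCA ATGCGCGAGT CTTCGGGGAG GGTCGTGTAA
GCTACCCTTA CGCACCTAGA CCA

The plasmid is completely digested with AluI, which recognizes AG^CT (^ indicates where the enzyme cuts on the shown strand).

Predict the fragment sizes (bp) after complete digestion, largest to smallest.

AluI sites (AGCT) start at positions 162, 240.
AluI cuts after base 2 of each site, so after positions 163, 241.
Circular molecule, 2 cuts → 2 fragments:
  164–241 → 78 bp
  242–263 then 1–163 → 22 + 163 = 185 bp
Sorted largest to smallest: 185, 78 bp.

185, 78 bp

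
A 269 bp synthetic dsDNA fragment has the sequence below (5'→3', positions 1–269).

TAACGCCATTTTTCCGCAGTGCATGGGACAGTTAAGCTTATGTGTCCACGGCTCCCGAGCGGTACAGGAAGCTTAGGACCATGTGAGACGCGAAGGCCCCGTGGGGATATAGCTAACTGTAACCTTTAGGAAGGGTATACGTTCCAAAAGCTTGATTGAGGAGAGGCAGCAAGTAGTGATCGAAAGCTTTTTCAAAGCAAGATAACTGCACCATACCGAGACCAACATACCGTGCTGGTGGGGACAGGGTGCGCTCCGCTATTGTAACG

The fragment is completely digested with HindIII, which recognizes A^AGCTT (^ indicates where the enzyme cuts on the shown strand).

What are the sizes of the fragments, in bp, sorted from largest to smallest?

HindIII sites (AAGCTT) start at positions 34, 69, 148, 184.
HindIII cuts after the first base of each site, so after positions 34, 69, 148, 184.
Linear molecule, 4 cuts → 5 fragments:
  1–34 → 34 bp
  35–69 → 35 bp
  70–148 → 79 bp
  149–184 → 36 bp
  185–269 → 85 bp
Sorted largest to smallest: 85, 79, 36, 35, 34 bp.

85, 79, 36, 35, 34 bp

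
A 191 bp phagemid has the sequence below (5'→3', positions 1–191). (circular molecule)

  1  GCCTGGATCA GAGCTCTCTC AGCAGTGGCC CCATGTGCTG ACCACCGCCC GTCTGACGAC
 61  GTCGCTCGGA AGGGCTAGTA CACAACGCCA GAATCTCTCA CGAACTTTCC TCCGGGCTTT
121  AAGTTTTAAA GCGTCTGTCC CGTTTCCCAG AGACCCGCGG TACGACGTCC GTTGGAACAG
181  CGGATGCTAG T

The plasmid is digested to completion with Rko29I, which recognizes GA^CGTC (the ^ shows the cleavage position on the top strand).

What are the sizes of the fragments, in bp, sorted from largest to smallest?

Rko29I sites (GACGTC) start at positions 58, 164.
Rko29I cuts after base 2 of each site, so after positions 59, 165.
Circular molecule, 2 cuts → 2 fragments:
  60–165 → 106 bp
  166–191 then 1–59 → 26 + 59 = 85 bp
Sorted largest to smallest: 106, 85 bp.

106, 85 bp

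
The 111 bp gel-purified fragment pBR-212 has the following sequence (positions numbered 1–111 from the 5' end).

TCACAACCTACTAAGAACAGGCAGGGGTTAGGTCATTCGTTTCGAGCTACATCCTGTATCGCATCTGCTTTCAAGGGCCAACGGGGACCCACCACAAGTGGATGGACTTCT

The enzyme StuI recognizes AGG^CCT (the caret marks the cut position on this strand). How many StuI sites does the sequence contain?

0

No occurrence of AGGCCT is present in the sequence.
StuI does not cut: 0 sites.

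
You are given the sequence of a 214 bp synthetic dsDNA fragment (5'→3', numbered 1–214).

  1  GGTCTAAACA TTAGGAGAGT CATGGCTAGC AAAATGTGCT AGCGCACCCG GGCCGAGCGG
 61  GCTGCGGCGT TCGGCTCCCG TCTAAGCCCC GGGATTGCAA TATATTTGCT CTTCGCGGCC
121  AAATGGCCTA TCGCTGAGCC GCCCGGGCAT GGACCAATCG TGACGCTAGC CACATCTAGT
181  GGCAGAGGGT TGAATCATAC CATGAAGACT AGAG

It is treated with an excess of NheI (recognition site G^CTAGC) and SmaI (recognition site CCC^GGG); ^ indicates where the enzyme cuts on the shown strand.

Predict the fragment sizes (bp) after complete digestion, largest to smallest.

54, 49, 41, 25, 21, 13, 11 bp

NheI sites (GCTAGC) start at positions 25, 38, 165.
NheI cuts after the first base of each site, so after positions 25, 38, 165.
SmaI sites (CCCGGG) start at positions 47, 88, 142.
SmaI cuts after base 3 of each site, so after positions 49, 90, 144.
Combined cut positions: 25, 38, 49, 90, 144, 165.
Linear molecule, 6 cuts → 7 fragments:
  1–25 → 25 bp
  26–38 → 13 bp
  39–49 → 11 bp
  50–90 → 41 bp
  91–144 → 54 bp
  145–165 → 21 bp
  166–214 → 49 bp
Sorted largest to smallest: 54, 49, 41, 25, 21, 13, 11 bp.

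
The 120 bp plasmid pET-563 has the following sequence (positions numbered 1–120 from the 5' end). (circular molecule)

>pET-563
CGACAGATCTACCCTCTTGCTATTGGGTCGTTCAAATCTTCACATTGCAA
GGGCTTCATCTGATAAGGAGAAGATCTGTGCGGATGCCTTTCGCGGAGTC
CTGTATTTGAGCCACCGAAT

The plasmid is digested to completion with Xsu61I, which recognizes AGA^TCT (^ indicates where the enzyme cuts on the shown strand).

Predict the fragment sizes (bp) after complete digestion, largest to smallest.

67, 53 bp

Xsu61I sites (AGATCT) start at positions 5, 72.
Xsu61I cuts after base 3 of each site, so after positions 7, 74.
Circular molecule, 2 cuts → 2 fragments:
  8–74 → 67 bp
  75–120 then 1–7 → 46 + 7 = 53 bp
Sorted largest to smallest: 67, 53 bp.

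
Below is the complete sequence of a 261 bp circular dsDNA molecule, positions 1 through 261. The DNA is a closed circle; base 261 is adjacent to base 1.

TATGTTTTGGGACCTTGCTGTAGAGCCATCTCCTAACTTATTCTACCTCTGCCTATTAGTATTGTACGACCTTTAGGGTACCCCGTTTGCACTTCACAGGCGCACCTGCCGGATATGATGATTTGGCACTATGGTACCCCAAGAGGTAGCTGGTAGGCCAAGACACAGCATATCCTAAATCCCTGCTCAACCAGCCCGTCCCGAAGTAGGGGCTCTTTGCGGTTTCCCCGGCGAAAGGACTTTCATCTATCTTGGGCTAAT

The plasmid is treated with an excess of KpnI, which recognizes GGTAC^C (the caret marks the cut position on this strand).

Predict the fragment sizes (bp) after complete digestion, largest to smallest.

KpnI sites (GGTACC) start at positions 77, 133.
KpnI cuts after base 5 of each site (before the last base), so after positions 81, 137.
Circular molecule, 2 cuts → 2 fragments:
  82–137 → 56 bp
  138–261 then 1–81 → 124 + 81 = 205 bp
Sorted largest to smallest: 205, 56 bp.

205, 56 bp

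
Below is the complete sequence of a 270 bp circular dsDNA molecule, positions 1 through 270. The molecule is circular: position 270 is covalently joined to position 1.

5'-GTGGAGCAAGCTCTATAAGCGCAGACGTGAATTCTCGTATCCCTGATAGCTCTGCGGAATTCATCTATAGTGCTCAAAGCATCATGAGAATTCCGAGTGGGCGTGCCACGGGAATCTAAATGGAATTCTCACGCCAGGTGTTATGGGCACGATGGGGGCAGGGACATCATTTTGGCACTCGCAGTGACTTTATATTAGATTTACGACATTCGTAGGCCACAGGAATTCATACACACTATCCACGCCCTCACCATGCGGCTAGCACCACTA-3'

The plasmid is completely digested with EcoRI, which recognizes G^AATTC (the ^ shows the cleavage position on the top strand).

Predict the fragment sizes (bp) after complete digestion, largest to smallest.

EcoRI sites (GAATTC) start at positions 29, 57, 88, 123, 223.
EcoRI cuts after the first base of each site, so after positions 29, 57, 88, 123, 223.
Circular molecule, 5 cuts → 5 fragments:
  30–57 → 28 bp
  58–88 → 31 bp
  89–123 → 35 bp
  124–223 → 100 bp
  224–270 then 1–29 → 47 + 29 = 76 bp
Sorted largest to smallest: 100, 76, 35, 31, 28 bp.

100, 76, 35, 31, 28 bp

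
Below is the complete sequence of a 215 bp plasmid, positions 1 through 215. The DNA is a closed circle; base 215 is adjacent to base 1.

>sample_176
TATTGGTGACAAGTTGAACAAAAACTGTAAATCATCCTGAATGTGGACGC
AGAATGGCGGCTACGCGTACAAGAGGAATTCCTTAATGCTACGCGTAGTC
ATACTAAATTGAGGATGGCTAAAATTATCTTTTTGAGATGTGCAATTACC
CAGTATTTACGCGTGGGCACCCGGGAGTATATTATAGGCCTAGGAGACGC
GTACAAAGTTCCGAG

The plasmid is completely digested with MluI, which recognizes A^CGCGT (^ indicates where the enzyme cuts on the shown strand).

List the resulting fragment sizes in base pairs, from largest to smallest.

MluI sites (ACGCGT) start at positions 63, 91, 159, 197.
MluI cuts after the first base of each site, so after positions 63, 91, 159, 197.
Circular molecule, 4 cuts → 4 fragments:
  64–91 → 28 bp
  92–159 → 68 bp
  160–197 → 38 bp
  198–215 then 1–63 → 18 + 63 = 81 bp
Sorted largest to smallest: 81, 68, 38, 28 bp.

81, 68, 38, 28 bp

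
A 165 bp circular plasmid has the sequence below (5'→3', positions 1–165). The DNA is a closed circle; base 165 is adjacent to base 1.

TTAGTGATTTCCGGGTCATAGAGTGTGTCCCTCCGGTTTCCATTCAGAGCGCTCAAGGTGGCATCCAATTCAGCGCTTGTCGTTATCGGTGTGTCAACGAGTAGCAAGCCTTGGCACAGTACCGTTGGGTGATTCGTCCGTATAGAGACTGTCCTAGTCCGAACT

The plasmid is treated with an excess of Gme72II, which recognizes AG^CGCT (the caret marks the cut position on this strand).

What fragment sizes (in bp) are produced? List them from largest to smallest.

141, 24 bp

Gme72II sites (AGCGCT) start at positions 48, 72.
Gme72II cuts after base 2 of each site, so after positions 49, 73.
Circular molecule, 2 cuts → 2 fragments:
  50–73 → 24 bp
  74–165 then 1–49 → 92 + 49 = 141 bp
Sorted largest to smallest: 141, 24 bp.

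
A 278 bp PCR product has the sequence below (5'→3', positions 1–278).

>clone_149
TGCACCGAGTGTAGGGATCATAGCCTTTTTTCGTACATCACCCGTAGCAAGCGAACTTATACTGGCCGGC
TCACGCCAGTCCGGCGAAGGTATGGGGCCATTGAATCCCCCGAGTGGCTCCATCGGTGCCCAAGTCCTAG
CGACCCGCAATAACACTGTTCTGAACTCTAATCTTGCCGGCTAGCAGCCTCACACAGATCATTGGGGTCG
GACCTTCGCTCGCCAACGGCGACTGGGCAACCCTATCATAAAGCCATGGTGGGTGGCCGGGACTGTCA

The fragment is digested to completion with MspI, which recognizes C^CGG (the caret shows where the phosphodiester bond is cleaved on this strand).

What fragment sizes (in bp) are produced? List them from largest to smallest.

MspI sites (CCGG) start at positions 66, 81, 177, 267.
MspI cuts after the first base of each site, so after positions 66, 81, 177, 267.
Linear molecule, 4 cuts → 5 fragments:
  1–66 → 66 bp
  67–81 → 15 bp
  82–177 → 96 bp
  178–267 → 90 bp
  268–278 → 11 bp
Sorted largest to smallest: 96, 90, 66, 15, 11 bp.

96, 90, 66, 15, 11 bp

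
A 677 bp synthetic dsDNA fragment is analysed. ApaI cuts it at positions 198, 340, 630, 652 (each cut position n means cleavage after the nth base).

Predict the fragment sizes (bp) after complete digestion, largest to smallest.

Linear molecule, 4 cuts → 5 fragments:
  198 − 0 = 198 bp
  340 − 198 = 142 bp
  630 − 340 = 290 bp
  652 − 630 = 22 bp
  677 − 652 = 25 bp
Sorted largest to smallest: 290, 198, 142, 25, 22 bp.

290, 198, 142, 25, 22 bp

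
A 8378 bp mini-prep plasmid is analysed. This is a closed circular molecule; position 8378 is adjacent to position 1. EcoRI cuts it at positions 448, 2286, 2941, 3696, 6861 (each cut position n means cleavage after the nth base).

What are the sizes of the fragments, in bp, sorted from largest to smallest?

3165, 1965, 1838, 755, 655 bp

Circular molecule, 5 cuts → 5 fragments:
  2286 − 448 = 1838 bp
  2941 − 2286 = 655 bp
  3696 − 2941 = 755 bp
  6861 − 3696 = 3165 bp
  wrap: 8378 − 6861 + 448 = 1965 bp
Sorted largest to smallest: 3165, 1965, 1838, 755, 655 bp.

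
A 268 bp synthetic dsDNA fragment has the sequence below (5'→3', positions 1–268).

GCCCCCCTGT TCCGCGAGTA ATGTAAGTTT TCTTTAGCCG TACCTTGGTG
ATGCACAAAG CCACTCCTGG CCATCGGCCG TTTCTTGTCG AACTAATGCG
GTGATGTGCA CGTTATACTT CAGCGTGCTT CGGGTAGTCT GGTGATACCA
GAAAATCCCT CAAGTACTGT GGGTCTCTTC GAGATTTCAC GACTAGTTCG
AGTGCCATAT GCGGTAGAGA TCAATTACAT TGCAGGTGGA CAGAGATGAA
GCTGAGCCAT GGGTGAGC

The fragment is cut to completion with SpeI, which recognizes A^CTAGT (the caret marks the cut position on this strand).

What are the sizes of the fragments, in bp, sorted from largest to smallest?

192, 76 bp

The SpeI site (ACTAGT) starts at position 192.
SpeI cuts after the first base of each site, so after position 192.
Linear molecule, 1 cut → 2 fragments:
  1–192 → 192 bp
  193–268 → 76 bp
Sorted largest to smallest: 192, 76 bp.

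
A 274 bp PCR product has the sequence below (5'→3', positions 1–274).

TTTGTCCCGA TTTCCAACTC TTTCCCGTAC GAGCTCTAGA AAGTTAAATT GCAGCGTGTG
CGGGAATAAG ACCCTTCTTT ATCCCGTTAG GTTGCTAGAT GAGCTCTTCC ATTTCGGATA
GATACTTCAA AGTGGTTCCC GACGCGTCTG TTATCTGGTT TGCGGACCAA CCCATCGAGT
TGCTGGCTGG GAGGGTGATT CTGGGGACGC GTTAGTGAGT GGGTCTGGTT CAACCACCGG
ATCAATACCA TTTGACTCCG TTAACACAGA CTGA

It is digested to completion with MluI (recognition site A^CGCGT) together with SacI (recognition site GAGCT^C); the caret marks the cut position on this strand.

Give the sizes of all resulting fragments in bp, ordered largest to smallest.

MluI sites (ACGCGT) start at positions 142, 207.
MluI cuts after the first base of each site, so after positions 142, 207.
SacI sites (GAGCTC) start at positions 31, 101.
SacI cuts after base 5 of each site (before the last base), so after positions 35, 105.
Combined cut positions: 35, 105, 142, 207.
Linear molecule, 4 cuts → 5 fragments:
  1–35 → 35 bp
  36–105 → 70 bp
  106–142 → 37 bp
  143–207 → 65 bp
  208–274 → 67 bp
Sorted largest to smallest: 70, 67, 65, 37, 35 bp.

70, 67, 65, 37, 35 bp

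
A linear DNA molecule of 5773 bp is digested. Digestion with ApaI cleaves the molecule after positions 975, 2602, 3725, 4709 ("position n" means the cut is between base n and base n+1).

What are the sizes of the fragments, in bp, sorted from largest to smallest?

Linear molecule, 4 cuts → 5 fragments:
  975 − 0 = 975 bp
  2602 − 975 = 1627 bp
  3725 − 2602 = 1123 bp
  4709 − 3725 = 984 bp
  5773 − 4709 = 1064 bp
Sorted largest to smallest: 1627, 1123, 1064, 984, 975 bp.

1627, 1123, 1064, 984, 975 bp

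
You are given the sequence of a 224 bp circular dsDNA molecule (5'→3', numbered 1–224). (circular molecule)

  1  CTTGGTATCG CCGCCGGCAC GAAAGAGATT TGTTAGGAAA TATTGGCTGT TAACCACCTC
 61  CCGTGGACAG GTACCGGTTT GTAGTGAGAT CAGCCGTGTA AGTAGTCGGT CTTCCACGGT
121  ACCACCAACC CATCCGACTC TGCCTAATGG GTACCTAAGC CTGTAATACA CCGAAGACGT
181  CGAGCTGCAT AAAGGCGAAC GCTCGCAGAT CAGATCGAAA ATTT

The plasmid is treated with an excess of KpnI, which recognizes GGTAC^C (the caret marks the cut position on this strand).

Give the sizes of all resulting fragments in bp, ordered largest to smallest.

144, 48, 32 bp

KpnI sites (GGTACC) start at positions 70, 118, 150.
KpnI cuts after base 5 of each site (before the last base), so after positions 74, 122, 154.
Circular molecule, 3 cuts → 3 fragments:
  75–122 → 48 bp
  123–154 → 32 bp
  155–224 then 1–74 → 70 + 74 = 144 bp
Sorted largest to smallest: 144, 48, 32 bp.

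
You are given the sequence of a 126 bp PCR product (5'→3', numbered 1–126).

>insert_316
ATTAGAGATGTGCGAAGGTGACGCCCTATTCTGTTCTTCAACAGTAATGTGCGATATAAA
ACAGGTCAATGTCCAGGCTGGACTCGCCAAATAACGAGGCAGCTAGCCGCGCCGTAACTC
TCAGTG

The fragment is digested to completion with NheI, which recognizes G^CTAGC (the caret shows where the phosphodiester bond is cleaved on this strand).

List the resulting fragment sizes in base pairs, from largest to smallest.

102, 24 bp

The NheI site (GCTAGC) starts at position 102.
NheI cuts after the first base of each site, so after position 102.
Linear molecule, 1 cut → 2 fragments:
  1–102 → 102 bp
  103–126 → 24 bp
Sorted largest to smallest: 102, 24 bp.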